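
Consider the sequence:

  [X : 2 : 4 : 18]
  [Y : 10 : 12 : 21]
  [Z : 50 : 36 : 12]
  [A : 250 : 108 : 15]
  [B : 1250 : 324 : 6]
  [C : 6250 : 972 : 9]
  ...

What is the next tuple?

[D : 31250 : 2916 : 0]

Letter: letters move forward 1 place in the alphabet, wrapping Z→A, so X, Y, Z, A, B, C → D.
Second component: ×5 each step; 2, 10, 50, 250, 1250, 6250 → 31250.
Third component: 4, 12, 36, 108, 324, 972 → 2916 (×3 each step).
Fourth component: alternating steps +3, −9, +3, −9, …, so 18, 21, 12, 15, 6, 9 → 0.
Combining the parts gives [D : 31250 : 2916 : 0].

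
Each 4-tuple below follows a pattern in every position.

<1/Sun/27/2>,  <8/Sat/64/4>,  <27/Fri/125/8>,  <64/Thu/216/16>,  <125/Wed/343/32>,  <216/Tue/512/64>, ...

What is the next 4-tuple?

<343/Mon/729/128>

First part — perfect cubes: 1³, 2³, 3³, …: 1, 8, 27, 64, 125, 216 → 343.
Day: Sun, Sat, Fri, Thu, Wed, Tue → Mon (runs backward through the weekdays Mon→Sun).
Third part: 27, 64, 125, 216, 343, 512 → 729 (perfect cubes: 3³, 4³, 5³, …).
Fourth part — ×2 each step: 2, 4, 8, 16, 32, 64 → 128.
So the next 4-tuple is <343/Mon/729/128>.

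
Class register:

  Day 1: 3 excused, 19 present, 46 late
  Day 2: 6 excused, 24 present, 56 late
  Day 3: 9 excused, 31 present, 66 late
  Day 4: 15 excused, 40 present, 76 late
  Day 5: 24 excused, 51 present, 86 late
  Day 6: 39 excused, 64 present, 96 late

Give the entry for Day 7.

63 excused, 79 present, 106 late

Excused: 3, 6, 9, 15, 24, 39 → 63 (each term is the sum of the two before it).
Present: 19, 24, 31, 40, 51, 64 → 79 (differences are 5, 7, 9, … (increasing by 2 each time)).
Late: 46, 56, 66, 76, 86, 96 → 106 (+10 each step).
Putting it together: 63 excused, 79 present, 106 late.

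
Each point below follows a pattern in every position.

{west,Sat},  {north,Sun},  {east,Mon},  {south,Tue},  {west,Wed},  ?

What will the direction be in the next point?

Direction: west, north, east, south, west → north (repeats west → north → east → south).

north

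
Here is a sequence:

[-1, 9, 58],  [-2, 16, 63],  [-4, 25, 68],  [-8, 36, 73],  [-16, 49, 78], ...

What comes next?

[-32, 64, 83]

First coordinate — ×2 each step: -1, -2, -4, -8, -16 → -32.
Second coordinate: perfect squares: 3², 4², 5², …; 9, 16, 25, 36, 49 → 64.
Third coordinate: +5 each step, so 58, 63, 68, 73, 78 → 83.
Putting it together: [-32, 64, 83].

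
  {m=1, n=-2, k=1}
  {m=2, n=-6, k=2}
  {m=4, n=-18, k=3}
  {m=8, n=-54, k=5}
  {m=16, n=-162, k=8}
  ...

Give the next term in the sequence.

{m=32, n=-486, k=13}

M: ×2 each step, so 1, 2, 4, 8, 16 → 32.
N goes -2, -6, -18, -54, -162 → -486 (×3 each step).
K: 1, 2, 3, 5, 8 → 13 (each term is the sum of the two before it).
Combining the parts gives {m=32, n=-486, k=13}.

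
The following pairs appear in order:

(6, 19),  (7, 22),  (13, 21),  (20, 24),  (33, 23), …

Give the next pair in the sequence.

First slot goes 6, 7, 13, 20, 33 → 53 (each term is the sum of the two before it).
For the second slot, alternating steps +3, −1, +3, −1, …: 19, 22, 21, 24, 23 → 26.
Combining the parts gives (53, 26).

(53, 26)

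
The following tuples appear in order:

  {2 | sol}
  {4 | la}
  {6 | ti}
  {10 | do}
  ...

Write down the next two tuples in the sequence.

{16 | re}, {26 | mi}

First part: each term is the sum of the two before it; 2, 4, 6, 10 → 16 → 26.
For the note, runs through the solfège scale do→ti: sol, la, ti, do → re → mi.
So the next two tuples are {16 | re} and {26 | mi}.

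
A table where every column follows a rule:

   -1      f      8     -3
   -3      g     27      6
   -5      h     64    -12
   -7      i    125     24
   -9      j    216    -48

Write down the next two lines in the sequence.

First component: −2 each step, so -1, -3, -5, -7, -9 → -11 → -13.
Letter goes f, g, h, i, j → k → l (letters move forward 1 place in the alphabet).
Third component — perfect cubes: 2³, 3³, 4³, …: 8, 27, 64, 125, 216 → 343 → 512.
Fourth component goes -3, 6, -12, 24, -48 → 96 → -192 (×(-2) each step).
Putting the parts together: -11  k  343  96 and then -13  l  512  -192.

-11  k  343  96; -13  l  512  -192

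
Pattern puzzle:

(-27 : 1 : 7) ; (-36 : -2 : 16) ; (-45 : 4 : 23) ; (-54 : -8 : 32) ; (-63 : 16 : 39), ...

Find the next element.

(-72 : -32 : 48)

For the first value, −9 each step: -27, -36, -45, -54, -63 → -72.
Second value goes 1, -2, 4, -8, 16 → -32 (×(-2) each step).
Third value: alternating steps +9, +7, +9, +7, …, so 7, 16, 23, 32, 39 → 48.
So the next element is (-72 : -32 : 48).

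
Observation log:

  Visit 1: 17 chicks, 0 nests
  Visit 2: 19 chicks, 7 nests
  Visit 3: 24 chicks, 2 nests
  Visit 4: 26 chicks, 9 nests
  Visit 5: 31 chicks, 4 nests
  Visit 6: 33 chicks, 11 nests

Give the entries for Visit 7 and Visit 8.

Chicks: alternating steps +2, +5, +2, +5, …, so 17, 19, 24, 26, 31, 33 → 38 → 40.
Nests: alternating steps +7, −5, +7, −5, …; 0, 7, 2, 9, 4, 11 → 6 → 13.
Putting the parts together: 38 chicks, 6 nests and then 40 chicks, 13 nests.

38 chicks, 6 nests; 40 chicks, 13 nests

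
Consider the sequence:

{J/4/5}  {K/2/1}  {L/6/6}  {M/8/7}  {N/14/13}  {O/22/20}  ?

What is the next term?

{P/36/33}

Letter: letters move forward 1 place in the alphabet; J, K, L, M, N, O → P.
Second slot — each term is the sum of the two before it: 4, 2, 6, 8, 14, 22 → 36.
For the third slot, each term is the sum of the two before it: 5, 1, 6, 7, 13, 20 → 33.
Combining the parts gives {P/36/33}.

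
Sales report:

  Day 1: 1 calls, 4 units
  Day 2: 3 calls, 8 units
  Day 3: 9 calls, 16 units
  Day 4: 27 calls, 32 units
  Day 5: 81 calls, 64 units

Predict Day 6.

Calls — ×3 each step: 1, 3, 9, 27, 81 → 243.
Units: ×2 each step, so 4, 8, 16, 32, 64 → 128.
Combining the parts gives 243 calls, 128 units.

243 calls, 128 units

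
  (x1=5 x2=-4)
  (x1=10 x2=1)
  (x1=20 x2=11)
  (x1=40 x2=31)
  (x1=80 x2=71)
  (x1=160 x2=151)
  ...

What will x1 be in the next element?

320

X1 goes 5, 10, 20, 40, 80, 160 → 320 (×2 each step).
X2 — always 9 less than the x1: -4, 1, 11, 31, 71, 151 → 311.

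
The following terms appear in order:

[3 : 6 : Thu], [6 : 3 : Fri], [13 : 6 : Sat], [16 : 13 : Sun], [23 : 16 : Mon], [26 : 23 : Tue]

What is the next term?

First coordinate goes 3, 6, 13, 16, 23, 26 → 33 (alternating steps +3, +7, +3, +7, …).
Second coordinate — always the previous value of the first coordinate: 6, 3, 6, 13, 16, 23 → 26.
Day: runs through the weekdays Mon→Sun; Thu, Fri, Sat, Sun, Mon, Tue → Wed.
Combining the parts gives [33 : 26 : Wed].

[33 : 26 : Wed]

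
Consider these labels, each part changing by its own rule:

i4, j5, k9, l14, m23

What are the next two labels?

For the letter, letters move forward 1 place in the alphabet: i, j, k, l, m → n → o.
Second component: each term is the sum of the two before it, so 4, 5, 9, 14, 23 → 37 → 60.
So the next two labels are n37 and o60.

n37, o60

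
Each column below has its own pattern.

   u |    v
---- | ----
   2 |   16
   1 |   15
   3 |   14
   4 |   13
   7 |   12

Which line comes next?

Column u goes 2, 1, 3, 4, 7 → 11 (each term is the sum of the two before it).
Column v: −1 each step; 16, 15, 14, 13, 12 → 11.
Putting it together: 11  11.

11  11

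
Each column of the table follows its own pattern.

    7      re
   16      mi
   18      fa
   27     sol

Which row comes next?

First component: alternating steps +9, +2, +9, +2, …; 7, 16, 18, 27 → 29.
Note goes re, mi, fa, sol → la (runs through the solfège scale do→ti).
Putting it together: 29  la.

29  la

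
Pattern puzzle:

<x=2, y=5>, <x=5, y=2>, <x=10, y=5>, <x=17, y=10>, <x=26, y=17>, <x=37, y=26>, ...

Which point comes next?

<x=50, y=37>

X goes 2, 5, 10, 17, 26, 37 → 50 (differences are 3, 5, 7, … (increasing by 2 each time)).
Y: always the previous value of the x; 5, 2, 5, 10, 17, 26 → 37.
Combining the parts gives <x=50, y=37>.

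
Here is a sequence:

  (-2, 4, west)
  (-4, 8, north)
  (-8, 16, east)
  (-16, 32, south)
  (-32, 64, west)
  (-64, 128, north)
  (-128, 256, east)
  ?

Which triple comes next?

(-256, 512, south)

First slot: -2, -4, -8, -16, -32, -64, -128 → -256 (×2 each step).
For the second slot, ×2 each step: 4, 8, 16, 32, 64, 128, 256 → 512.
Direction: repeats west → north → east → south; west, north, east, south, west, north, east → south.
So the next triple is (-256, 512, south).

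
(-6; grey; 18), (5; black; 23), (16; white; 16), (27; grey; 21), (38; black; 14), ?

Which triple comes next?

First slot — +11 each step: -6, 5, 16, 27, 38 → 49.
Shade: grey, black, white, grey, black → white (repeats grey → black → white).
For the third slot, alternating steps +5, −7, +5, −7, …: 18, 23, 16, 21, 14 → 19.
Putting it together: (49; white; 19).

(49; white; 19)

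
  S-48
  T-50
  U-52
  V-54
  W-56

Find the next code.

X-58

For the letter, letters move forward 1 place in the alphabet: S, T, U, V, W → X.
For the second component, +2 each step: 48, 50, 52, 54, 56 → 58.
So the next code is X-58.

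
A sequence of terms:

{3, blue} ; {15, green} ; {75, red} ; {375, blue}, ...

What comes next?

First value — ×5 each step: 3, 15, 75, 375 → 1875.
Colour: blue, green, red, blue → green (repeats blue → green → red).
So the next term is {1875, green}.

{1875, green}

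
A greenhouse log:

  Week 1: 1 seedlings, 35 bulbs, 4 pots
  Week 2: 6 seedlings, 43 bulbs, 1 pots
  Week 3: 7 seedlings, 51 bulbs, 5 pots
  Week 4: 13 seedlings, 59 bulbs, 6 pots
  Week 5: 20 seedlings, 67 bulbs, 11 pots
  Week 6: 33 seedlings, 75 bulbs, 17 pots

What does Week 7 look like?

53 seedlings, 83 bulbs, 28 pots

Seedlings: each term is the sum of the two before it, so 1, 6, 7, 13, 20, 33 → 53.
Bulbs: 35, 43, 51, 59, 67, 75 → 83 (+8 each step).
Pots goes 4, 1, 5, 6, 11, 17 → 28 (each term is the sum of the two before it).
Combining the parts gives 53 seedlings, 83 bulbs, 28 pots.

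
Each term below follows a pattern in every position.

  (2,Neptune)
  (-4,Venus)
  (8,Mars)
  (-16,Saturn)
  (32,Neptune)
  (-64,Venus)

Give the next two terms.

For the first slot, ×(-2) each step: 2, -4, 8, -16, 32, -64 → 128 → -256.
Planet — repeats Neptune → Venus → Mars → Saturn: Neptune, Venus, Mars, Saturn, Neptune, Venus → Mars → Saturn.
So the next two terms are (128,Mars) and (-256,Saturn).

(128,Mars), (-256,Saturn)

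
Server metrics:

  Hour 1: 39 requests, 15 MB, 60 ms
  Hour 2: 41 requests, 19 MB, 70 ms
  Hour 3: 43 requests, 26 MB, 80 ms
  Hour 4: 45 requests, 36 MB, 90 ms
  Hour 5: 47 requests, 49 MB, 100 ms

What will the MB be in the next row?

Requests — +2 each step: 39, 41, 43, 45, 47 → 49.
MB: differences are 4, 7, 10, … (increasing by 3 each time), so 15, 19, 26, 36, 49 → 65.
Ms: 60, 70, 80, 90, 100 → 110 (+10 each step).

65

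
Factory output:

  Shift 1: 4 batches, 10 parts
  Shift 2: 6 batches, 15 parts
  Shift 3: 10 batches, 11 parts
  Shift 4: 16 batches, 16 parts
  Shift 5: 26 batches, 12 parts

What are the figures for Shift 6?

42 batches, 17 parts

Batches — each term is the sum of the two before it: 4, 6, 10, 16, 26 → 42.
Parts goes 10, 15, 11, 16, 12 → 17 (alternating steps +5, −4, +5, −4, …).
Putting it together: 42 batches, 17 parts.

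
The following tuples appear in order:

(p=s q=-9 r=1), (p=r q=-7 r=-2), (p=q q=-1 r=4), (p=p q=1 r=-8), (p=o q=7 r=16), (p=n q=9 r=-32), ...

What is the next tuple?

(p=m q=15 r=64)

For the p, letters move back 1 place in the alphabet: s, r, q, p, o, n → m.
For the q, alternating steps +2, +6, +2, +6, …: -9, -7, -1, 1, 7, 9 → 15.
R goes 1, -2, 4, -8, 16, -32 → 64 (×(-2) each step).
Combining the parts gives (p=m q=15 r=64).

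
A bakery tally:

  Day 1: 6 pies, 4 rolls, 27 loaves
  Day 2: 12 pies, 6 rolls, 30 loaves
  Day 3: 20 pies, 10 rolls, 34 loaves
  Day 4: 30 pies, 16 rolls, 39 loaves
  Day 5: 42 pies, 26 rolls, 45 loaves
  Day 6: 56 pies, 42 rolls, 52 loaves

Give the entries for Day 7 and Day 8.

Pies goes 6, 12, 20, 30, 42, 56 → 72 → 90 (differences are 6, 8, 10, … (increasing by 2 each time)).
For the rolls, each term is the sum of the two before it: 4, 6, 10, 16, 26, 42 → 68 → 110.
Loaves: differences are 3, 4, 5, … (increasing by 1 each time), so 27, 30, 34, 39, 45, 52 → 60 → 69.
So the next two lines are 72 pies, 68 rolls, 60 loaves and 90 pies, 110 rolls, 69 loaves.

72 pies, 68 rolls, 60 loaves; 90 pies, 110 rolls, 69 loaves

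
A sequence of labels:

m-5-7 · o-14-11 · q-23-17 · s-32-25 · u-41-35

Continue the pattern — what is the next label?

w-50-47

Letter: m, o, q, s, u → w (letters move forward 2 places in the alphabet).
For the second component, +9 each step: 5, 14, 23, 32, 41 → 50.
Third component: differences are 4, 6, 8, … (increasing by 2 each time), so 7, 11, 17, 25, 35 → 47.
So the next label is w-50-47.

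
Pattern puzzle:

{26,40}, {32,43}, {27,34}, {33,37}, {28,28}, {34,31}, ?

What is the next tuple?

First coordinate: alternating steps +6, −5, +6, −5, …; 26, 32, 27, 33, 28, 34 → 29.
Second coordinate goes 40, 43, 34, 37, 28, 31 → 22 (alternating steps +3, −9, +3, −9, …).
So the next tuple is {29,22}.

{29,22}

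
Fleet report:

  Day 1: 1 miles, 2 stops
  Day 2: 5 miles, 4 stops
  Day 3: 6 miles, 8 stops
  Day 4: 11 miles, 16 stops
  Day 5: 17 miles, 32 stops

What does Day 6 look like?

28 miles, 64 stops

Miles — each term is the sum of the two before it: 1, 5, 6, 11, 17 → 28.
Stops goes 2, 4, 8, 16, 32 → 64 (×2 each step).
Combining the parts gives 28 miles, 64 stops.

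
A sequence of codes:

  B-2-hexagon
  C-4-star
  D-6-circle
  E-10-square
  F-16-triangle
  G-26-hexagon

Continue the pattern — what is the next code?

Letter: letters move forward 1 place in the alphabet, so B, C, D, E, F, G → H.
Second component — each term is the sum of the two before it: 2, 4, 6, 10, 16, 26 → 42.
Shape: repeats hexagon → star → circle → square → triangle; hexagon, star, circle, square, triangle, hexagon → star.
Combining the parts gives H-42-star.

H-42-star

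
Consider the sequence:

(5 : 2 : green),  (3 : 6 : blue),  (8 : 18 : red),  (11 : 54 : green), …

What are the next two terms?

(19 : 162 : blue), (30 : 486 : red)

First coordinate: each term is the sum of the two before it; 5, 3, 8, 11 → 19 → 30.
Second coordinate — ×3 each step: 2, 6, 18, 54 → 162 → 486.
Colour: repeats green → blue → red, so green, blue, red, green → blue → red.
So the next two terms are (19 : 162 : blue) and (30 : 486 : red).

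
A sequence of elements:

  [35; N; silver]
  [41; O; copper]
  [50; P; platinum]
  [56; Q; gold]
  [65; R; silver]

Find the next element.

First component: 35, 41, 50, 56, 65 → 71 (alternating steps +6, +9, +6, +9, …).
For the letter, letters move forward 1 place in the alphabet: N, O, P, Q, R → S.
Metal: repeats silver → copper → platinum → gold; silver, copper, platinum, gold, silver → copper.
Putting it together: [71; S; copper].

[71; S; copper]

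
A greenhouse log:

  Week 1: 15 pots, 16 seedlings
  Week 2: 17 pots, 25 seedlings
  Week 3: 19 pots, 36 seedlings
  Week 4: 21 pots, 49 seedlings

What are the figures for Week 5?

23 pots, 64 seedlings

Pots — +2 each step: 15, 17, 19, 21 → 23.
Seedlings: perfect squares: 4², 5², 6², …; 16, 25, 36, 49 → 64.
So the next row is 23 pots, 64 seedlings.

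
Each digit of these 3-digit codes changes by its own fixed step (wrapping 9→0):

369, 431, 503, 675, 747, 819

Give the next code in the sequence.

981

First digit: 3, 4, 5, 6, 7, 8 → 9 (+1 each step, mod 10).
Second digit — −3 each step, mod 10: 6, 3, 0, 7, 4, 1 → 8.
Third digit: +2 each step, mod 10; 9, 1, 3, 5, 7, 9 → 1.
Combining the parts gives 981.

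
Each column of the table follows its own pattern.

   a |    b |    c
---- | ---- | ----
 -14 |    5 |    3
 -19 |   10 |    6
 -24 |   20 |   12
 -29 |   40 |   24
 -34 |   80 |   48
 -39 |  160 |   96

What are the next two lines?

Column a — −5 each step: -14, -19, -24, -29, -34, -39 → -44 → -49.
Column b — ×2 each step: 5, 10, 20, 40, 80, 160 → 320 → 640.
Column c: 3, 6, 12, 24, 48, 96 → 192 → 384 (×2 each step).
Putting the parts together: -44  320  192 and then -49  640  384.

-44  320  192; -49  640  384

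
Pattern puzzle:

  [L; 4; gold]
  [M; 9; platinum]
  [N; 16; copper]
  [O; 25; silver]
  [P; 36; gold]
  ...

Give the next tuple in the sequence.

Letter: letters move forward 1 place in the alphabet, so L, M, N, O, P → Q.
Second entry: perfect squares: 2², 3², 4², …, so 4, 9, 16, 25, 36 → 49.
Metal: repeats gold → platinum → copper → silver, so gold, platinum, copper, silver, gold → platinum.
So the next tuple is [Q; 49; platinum].

[Q; 49; platinum]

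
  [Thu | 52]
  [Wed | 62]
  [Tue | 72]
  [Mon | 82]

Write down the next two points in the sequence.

[Sun | 92], [Sat | 102]

Day: runs backward through the weekdays Mon→Sun, so Thu, Wed, Tue, Mon → Sun → Sat.
Second part: +10 each step; 52, 62, 72, 82 → 92 → 102.
Putting the parts together: [Sun | 92] and then [Sat | 102].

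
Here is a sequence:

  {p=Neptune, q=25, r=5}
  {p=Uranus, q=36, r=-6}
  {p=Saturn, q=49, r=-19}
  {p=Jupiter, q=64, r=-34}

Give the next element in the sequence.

P: Neptune, Uranus, Saturn, Jupiter → Mars (runs backward through the planets Mercury→Neptune).
For the q, perfect squares: 5², 6², 7², …: 25, 36, 49, 64 → 81.
For the r, together with the q always sums to 30: 5, -6, -19, -34 → -51.
Putting it together: {p=Mars, q=81, r=-51}.

{p=Mars, q=81, r=-51}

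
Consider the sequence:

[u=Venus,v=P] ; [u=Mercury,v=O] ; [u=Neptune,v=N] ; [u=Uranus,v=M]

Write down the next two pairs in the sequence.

U: Venus, Mercury, Neptune, Uranus → Saturn → Jupiter (runs backward through the planets Mercury→Neptune).
V: P, O, N, M → L → K (letters move back 1 place in the alphabet).
Putting the parts together: [u=Saturn,v=L] and then [u=Jupiter,v=K].

[u=Saturn,v=L], [u=Jupiter,v=K]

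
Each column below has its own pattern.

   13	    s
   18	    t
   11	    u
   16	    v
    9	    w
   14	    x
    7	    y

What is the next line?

12  z

First component: alternating steps +5, −7, +5, −7, …, so 13, 18, 11, 16, 9, 14, 7 → 12.
Letter — letters move forward 1 place in the alphabet: s, t, u, v, w, x, y → z.
Combining the parts gives 12  z.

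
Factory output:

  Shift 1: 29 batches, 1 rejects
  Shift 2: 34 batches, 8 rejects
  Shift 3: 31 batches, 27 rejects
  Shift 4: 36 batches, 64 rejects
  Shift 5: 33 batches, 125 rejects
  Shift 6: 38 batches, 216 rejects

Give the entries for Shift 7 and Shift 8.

For the batches, alternating steps +5, −3, +5, −3, …: 29, 34, 31, 36, 33, 38 → 35 → 40.
Rejects goes 1, 8, 27, 64, 125, 216 → 343 → 512 (perfect cubes: 1³, 2³, 3³, …).
So the next two rows are 35 batches, 343 rejects and 40 batches, 512 rejects.

35 batches, 343 rejects; 40 batches, 512 rejects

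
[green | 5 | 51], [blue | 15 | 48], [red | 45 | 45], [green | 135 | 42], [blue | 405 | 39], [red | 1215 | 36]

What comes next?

Colour: repeats green → blue → red; green, blue, red, green, blue, red → green.
Second entry: ×3 each step; 5, 15, 45, 135, 405, 1215 → 3645.
Third entry: −3 each step; 51, 48, 45, 42, 39, 36 → 33.
Putting it together: [green | 3645 | 33].

[green | 3645 | 33]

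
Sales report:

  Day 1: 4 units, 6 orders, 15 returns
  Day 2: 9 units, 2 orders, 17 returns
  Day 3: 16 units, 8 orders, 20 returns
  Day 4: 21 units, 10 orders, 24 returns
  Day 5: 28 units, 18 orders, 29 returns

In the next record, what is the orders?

28

For the orders, each term is the sum of the two before it: 6, 2, 8, 10, 18 → 28.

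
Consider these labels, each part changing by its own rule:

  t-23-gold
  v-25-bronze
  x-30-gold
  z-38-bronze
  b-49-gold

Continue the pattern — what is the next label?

d-63-bronze

Letter — letters move forward 2 places in the alphabet, wrapping Z→A: t, v, x, z, b → d.
Second component: differences are 2, 5, 8, … (increasing by 3 each time); 23, 25, 30, 38, 49 → 63.
Rank goes gold, bronze, gold, bronze, gold → bronze (alternates gold ↔ bronze).
Combining the parts gives d-63-bronze.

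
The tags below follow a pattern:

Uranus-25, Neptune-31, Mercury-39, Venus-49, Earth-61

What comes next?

Planet: Uranus, Neptune, Mercury, Venus, Earth → Mars (runs through the planets Mercury→Neptune).
Second component goes 25, 31, 39, 49, 61 → 75 (differences are 6, 8, 10, … (increasing by 2 each time)).
Putting it together: Mars-75.

Mars-75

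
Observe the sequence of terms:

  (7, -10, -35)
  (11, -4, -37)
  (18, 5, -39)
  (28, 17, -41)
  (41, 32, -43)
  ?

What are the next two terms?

(57, 50, -45), (76, 71, -47)

First slot: differences are 4, 7, 10, … (increasing by 3 each time); 7, 11, 18, 28, 41 → 57 → 76.
Second slot goes -10, -4, 5, 17, 32 → 50 → 71 (differences are 6, 9, 12, … (increasing by 3 each time)).
For the third slot, −2 each step: -35, -37, -39, -41, -43 → -45 → -47.
So the next two terms are (57, 50, -45) and (76, 71, -47).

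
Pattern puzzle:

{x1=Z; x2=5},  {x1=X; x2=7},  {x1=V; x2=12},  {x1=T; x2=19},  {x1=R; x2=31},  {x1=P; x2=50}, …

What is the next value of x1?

X1 goes Z, X, V, T, R, P → N (letters move back 2 places in the alphabet).

N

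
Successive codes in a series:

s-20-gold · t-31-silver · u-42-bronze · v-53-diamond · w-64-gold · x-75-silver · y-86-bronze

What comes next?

z-97-diamond

For the letter, letters move forward 1 place in the alphabet: s, t, u, v, w, x, y → z.
Second component goes 20, 31, 42, 53, 64, 75, 86 → 97 (+11 each step).
Rank — repeats gold → silver → bronze → diamond: gold, silver, bronze, diamond, gold, silver, bronze → diamond.
So the next code is z-97-diamond.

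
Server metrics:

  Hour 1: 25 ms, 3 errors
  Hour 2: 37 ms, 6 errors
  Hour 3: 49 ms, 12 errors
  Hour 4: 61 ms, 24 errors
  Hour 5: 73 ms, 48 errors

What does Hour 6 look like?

Ms — +12 each step: 25, 37, 49, 61, 73 → 85.
Errors goes 3, 6, 12, 24, 48 → 96 (×2 each step).
Putting it together: 85 ms, 96 errors.

85 ms, 96 errors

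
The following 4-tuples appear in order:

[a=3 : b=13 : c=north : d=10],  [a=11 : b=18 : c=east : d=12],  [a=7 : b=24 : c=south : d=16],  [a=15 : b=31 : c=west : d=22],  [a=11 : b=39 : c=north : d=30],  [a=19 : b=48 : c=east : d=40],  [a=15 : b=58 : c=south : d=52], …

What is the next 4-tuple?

[a=23 : b=69 : c=west : d=66]

A — alternating steps +8, −4, +8, −4, …: 3, 11, 7, 15, 11, 19, 15 → 23.
B — differences are 5, 6, 7, … (increasing by 1 each time): 13, 18, 24, 31, 39, 48, 58 → 69.
C goes north, east, south, west, north, east, south → west (repeats north → east → south → west).
D: differences are 2, 4, 6, … (increasing by 2 each time), so 10, 12, 16, 22, 30, 40, 52 → 66.
So the next 4-tuple is [a=23 : b=69 : c=west : d=66].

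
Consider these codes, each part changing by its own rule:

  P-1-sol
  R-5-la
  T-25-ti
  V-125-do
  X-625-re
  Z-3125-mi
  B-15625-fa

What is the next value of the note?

Note goes sol, la, ti, do, re, mi, fa → sol (runs through the solfège scale do→ti).

sol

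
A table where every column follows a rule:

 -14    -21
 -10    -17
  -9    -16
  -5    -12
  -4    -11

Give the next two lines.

First component: alternating steps +4, +1, +4, +1, …; -14, -10, -9, -5, -4 → 0 → 1.
Second component goes -21, -17, -16, -12, -11 → -7 → -6 (always 7 less than the first component).
Putting the parts together: 0  -7 and then 1  -6.

0  -7; 1  -6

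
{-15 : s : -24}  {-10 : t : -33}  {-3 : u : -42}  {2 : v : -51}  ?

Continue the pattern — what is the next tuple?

{9 : w : -60}

First slot: alternating steps +5, +7, +5, +7, …; -15, -10, -3, 2 → 9.
Letter: letters move forward 1 place in the alphabet; s, t, u, v → w.
Third slot: −9 each step, so -24, -33, -42, -51 → -60.
Putting it together: {9 : w : -60}.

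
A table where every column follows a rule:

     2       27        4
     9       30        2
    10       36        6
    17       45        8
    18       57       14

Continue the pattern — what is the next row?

First component — alternating steps +7, +1, +7, +1, …: 2, 9, 10, 17, 18 → 25.
Second component — differences are 3, 6, 9, … (increasing by 3 each time): 27, 30, 36, 45, 57 → 72.
Third component goes 4, 2, 6, 8, 14 → 22 (each term is the sum of the two before it).
So the next row is 25  72  22.

25  72  22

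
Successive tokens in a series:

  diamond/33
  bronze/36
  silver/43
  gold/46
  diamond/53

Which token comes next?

Rank goes diamond, bronze, silver, gold, diamond → bronze (repeats diamond → bronze → silver → gold).
For the second component, alternating steps +3, +7, +3, +7, …: 33, 36, 43, 46, 53 → 56.
Combining the parts gives bronze/56.

bronze/56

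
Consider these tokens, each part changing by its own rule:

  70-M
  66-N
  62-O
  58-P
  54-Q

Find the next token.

50-R

First component: −4 each step, so 70, 66, 62, 58, 54 → 50.
Letter: letters move forward 1 place in the alphabet; M, N, O, P, Q → R.
So the next token is 50-R.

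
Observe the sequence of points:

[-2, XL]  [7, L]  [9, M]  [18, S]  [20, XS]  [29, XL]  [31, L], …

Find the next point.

First value: alternating steps +9, +2, +9, +2, …; -2, 7, 9, 18, 20, 29, 31 → 40.
Size: repeats XL → L → M → S → XS, so XL, L, M, S, XS, XL, L → M.
So the next point is [40, M].

[40, M]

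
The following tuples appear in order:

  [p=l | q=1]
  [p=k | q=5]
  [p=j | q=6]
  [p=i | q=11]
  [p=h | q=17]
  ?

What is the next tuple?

[p=g | q=28]

P: letters move back 1 place in the alphabet; l, k, j, i, h → g.
Q: each term is the sum of the two before it, so 1, 5, 6, 11, 17 → 28.
Combining the parts gives [p=g | q=28].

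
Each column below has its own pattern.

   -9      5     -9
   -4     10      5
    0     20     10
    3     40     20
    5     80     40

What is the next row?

First component: differences are 5, 4, 3, … (decreasing by 1 each time), so -9, -4, 0, 3, 5 → 6.
Second component: 5, 10, 20, 40, 80 → 160 (×2 each step).
Third component — always the previous value of the second component: -9, 5, 10, 20, 40 → 80.
Putting it together: 6  160  80.

6  160  80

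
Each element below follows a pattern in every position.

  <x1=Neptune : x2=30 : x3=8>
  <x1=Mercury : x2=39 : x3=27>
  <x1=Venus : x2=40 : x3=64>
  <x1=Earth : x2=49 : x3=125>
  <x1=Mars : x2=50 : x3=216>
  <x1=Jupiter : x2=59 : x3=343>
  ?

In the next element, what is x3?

512

X3: perfect cubes: 2³, 3³, 4³, …, so 8, 27, 64, 125, 216, 343 → 512.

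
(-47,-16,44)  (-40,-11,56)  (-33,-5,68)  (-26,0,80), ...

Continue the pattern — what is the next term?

For the first slot, +7 each step: -47, -40, -33, -26 → -19.
Second slot — alternating steps +5, +6, +5, +6, …: -16, -11, -5, 0 → 6.
Third slot goes 44, 56, 68, 80 → 92 (+12 each step).
Putting it together: (-19,6,92).

(-19,6,92)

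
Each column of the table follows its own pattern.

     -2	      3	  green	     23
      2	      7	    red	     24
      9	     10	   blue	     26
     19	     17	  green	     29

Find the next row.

32  27  red  33

First component: differences are 4, 7, 10, … (increasing by 3 each time), so -2, 2, 9, 19 → 32.
Second component: each term is the sum of the two before it, so 3, 7, 10, 17 → 27.
Colour: repeats green → red → blue, so green, red, blue, green → red.
Fourth component: differences are 1, 2, 3, … (increasing by 1 each time); 23, 24, 26, 29 → 33.
Combining the parts gives 32  27  red  33.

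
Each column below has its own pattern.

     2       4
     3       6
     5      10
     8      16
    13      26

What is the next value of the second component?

First component: 2, 3, 5, 8, 13 → 21 (each term is the sum of the two before it).
Second component — always 2 × the first component: 4, 6, 10, 16, 26 → 42.

42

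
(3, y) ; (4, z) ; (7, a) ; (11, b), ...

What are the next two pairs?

For the first value, each term is the sum of the two before it: 3, 4, 7, 11 → 18 → 29.
Letter: letters move forward 1 place in the alphabet, wrapping Z→A, so y, z, a, b → c → d.
Putting the parts together: (18, c) and then (29, d).

(18, c), (29, d)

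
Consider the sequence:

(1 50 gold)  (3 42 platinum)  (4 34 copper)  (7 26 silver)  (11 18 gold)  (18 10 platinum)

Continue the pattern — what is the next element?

(29 2 copper)

First component goes 1, 3, 4, 7, 11, 18 → 29 (each term is the sum of the two before it).
For the second component, −8 each step: 50, 42, 34, 26, 18, 10 → 2.
Metal goes gold, platinum, copper, silver, gold, platinum → copper (repeats gold → platinum → copper → silver).
So the next element is (29 2 copper).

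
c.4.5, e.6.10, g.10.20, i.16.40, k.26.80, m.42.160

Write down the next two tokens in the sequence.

Letter: c, e, g, i, k, m → o → q (letters move forward 2 places in the alphabet).
Second component goes 4, 6, 10, 16, 26, 42 → 68 → 110 (each term is the sum of the two before it).
For the third component, ×2 each step: 5, 10, 20, 40, 80, 160 → 320 → 640.
Putting the parts together: o.68.320 and then q.110.640.

o.68.320 then q.110.640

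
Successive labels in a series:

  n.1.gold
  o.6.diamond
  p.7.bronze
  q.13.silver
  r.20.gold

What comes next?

s.33.diamond

Letter — letters move forward 1 place in the alphabet: n, o, p, q, r → s.
Second component goes 1, 6, 7, 13, 20 → 33 (each term is the sum of the two before it).
Rank: gold, diamond, bronze, silver, gold → diamond (repeats gold → diamond → bronze → silver).
So the next label is s.33.diamond.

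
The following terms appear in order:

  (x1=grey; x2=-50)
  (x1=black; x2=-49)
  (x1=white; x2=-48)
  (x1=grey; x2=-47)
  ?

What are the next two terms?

X1: repeats grey → black → white, so grey, black, white, grey → black → white.
X2 — +1 each step: -50, -49, -48, -47 → -46 → -45.
So the next two terms are (x1=black; x2=-46) and (x1=white; x2=-45).

(x1=black; x2=-46), (x1=white; x2=-45)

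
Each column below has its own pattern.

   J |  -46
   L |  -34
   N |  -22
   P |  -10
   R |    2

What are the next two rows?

Letter — letters move forward 2 places in the alphabet: J, L, N, P, R → T → V.
Second component: +12 each step, so -46, -34, -22, -10, 2 → 14 → 26.
Putting the parts together: T  14 and then V  26.

T  14; V  26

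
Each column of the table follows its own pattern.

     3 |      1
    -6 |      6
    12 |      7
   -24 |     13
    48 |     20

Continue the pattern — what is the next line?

First component: ×(-2) each step; 3, -6, 12, -24, 48 → -96.
Second component: 1, 6, 7, 13, 20 → 33 (each term is the sum of the two before it).
Combining the parts gives -96  33.

-96  33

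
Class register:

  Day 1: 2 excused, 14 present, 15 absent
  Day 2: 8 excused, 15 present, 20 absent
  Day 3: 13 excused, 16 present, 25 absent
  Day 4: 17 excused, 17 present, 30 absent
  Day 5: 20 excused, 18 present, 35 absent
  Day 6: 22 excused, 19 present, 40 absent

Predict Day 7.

23 excused, 20 present, 45 absent

Excused goes 2, 8, 13, 17, 20, 22 → 23 (differences are 6, 5, 4, … (decreasing by 1 each time)).
Present — +1 each step: 14, 15, 16, 17, 18, 19 → 20.
Absent: +5 each step, so 15, 20, 25, 30, 35, 40 → 45.
So the next line is 23 excused, 20 present, 45 absent.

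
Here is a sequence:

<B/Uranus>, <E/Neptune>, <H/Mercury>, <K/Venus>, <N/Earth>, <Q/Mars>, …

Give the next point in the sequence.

Letter goes B, E, H, K, N, Q → T (letters move forward 3 places in the alphabet).
Planet goes Uranus, Neptune, Mercury, Venus, Earth, Mars → Jupiter (runs through the planets Mercury→Neptune).
Combining the parts gives <T/Jupiter>.

<T/Jupiter>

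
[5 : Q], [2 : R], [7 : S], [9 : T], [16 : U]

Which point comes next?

First part: each term is the sum of the two before it; 5, 2, 7, 9, 16 → 25.
Letter — letters move forward 1 place in the alphabet: Q, R, S, T, U → V.
So the next point is [25 : V].

[25 : V]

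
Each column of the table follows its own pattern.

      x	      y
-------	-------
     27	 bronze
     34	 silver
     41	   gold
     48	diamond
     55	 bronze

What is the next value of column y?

Column x: +7 each step, so 27, 34, 41, 48, 55 → 62.
Column y goes bronze, silver, gold, diamond, bronze → silver (repeats bronze → silver → gold → diamond).

silver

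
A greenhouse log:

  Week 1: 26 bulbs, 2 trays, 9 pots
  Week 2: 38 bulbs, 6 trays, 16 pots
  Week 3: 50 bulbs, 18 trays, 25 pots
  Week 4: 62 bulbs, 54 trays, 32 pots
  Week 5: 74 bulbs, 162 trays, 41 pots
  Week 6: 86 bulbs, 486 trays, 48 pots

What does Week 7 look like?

98 bulbs, 1458 trays, 57 pots

Bulbs — +12 each step: 26, 38, 50, 62, 74, 86 → 98.
For the trays, ×3 each step: 2, 6, 18, 54, 162, 486 → 1458.
Pots: alternating steps +7, +9, +7, +9, …, so 9, 16, 25, 32, 41, 48 → 57.
Combining the parts gives 98 bulbs, 1458 trays, 57 pots.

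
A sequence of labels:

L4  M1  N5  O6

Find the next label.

Letter: L, M, N, O → P (letters move forward 1 place in the alphabet).
Second component: each term is the sum of the two before it; 4, 1, 5, 6 → 11.
Putting it together: P11.

P11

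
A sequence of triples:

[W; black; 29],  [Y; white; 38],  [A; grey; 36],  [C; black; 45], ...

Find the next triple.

Letter: W, Y, A, C → E (letters move forward 2 places in the alphabet, wrapping Z→A).
Shade: repeats black → white → grey, so black, white, grey, black → white.
Third component: 29, 38, 36, 45 → 43 (alternating steps +9, −2, +9, −2, …).
Putting it together: [E; white; 43].

[E; white; 43]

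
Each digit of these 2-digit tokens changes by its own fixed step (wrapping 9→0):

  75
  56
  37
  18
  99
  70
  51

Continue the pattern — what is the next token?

First digit: −2 each step, mod 10, so 7, 5, 3, 1, 9, 7, 5 → 3.
For the second digit, +1 each step, mod 10: 5, 6, 7, 8, 9, 0, 1 → 2.
Combining the parts gives 32.

32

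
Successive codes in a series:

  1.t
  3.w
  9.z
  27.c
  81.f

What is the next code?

243.i

First component — ×3 each step: 1, 3, 9, 27, 81 → 243.
Letter: letters move forward 3 places in the alphabet, wrapping Z→A; t, w, z, c, f → i.
Putting it together: 243.i.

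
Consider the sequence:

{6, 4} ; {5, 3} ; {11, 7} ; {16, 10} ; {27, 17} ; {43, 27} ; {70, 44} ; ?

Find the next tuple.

{113, 71}

First value — each term is the sum of the two before it: 6, 5, 11, 16, 27, 43, 70 → 113.
Second value goes 4, 3, 7, 10, 17, 27, 44 → 71 (each term is the sum of the two before it).
So the next tuple is {113, 71}.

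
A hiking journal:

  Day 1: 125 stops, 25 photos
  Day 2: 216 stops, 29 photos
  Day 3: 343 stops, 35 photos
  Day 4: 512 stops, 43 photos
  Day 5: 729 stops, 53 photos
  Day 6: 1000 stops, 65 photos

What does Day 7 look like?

1331 stops, 79 photos

Stops — perfect cubes: 5³, 6³, 7³, …: 125, 216, 343, 512, 729, 1000 → 1331.
Photos: differences are 4, 6, 8, … (increasing by 2 each time); 25, 29, 35, 43, 53, 65 → 79.
Putting it together: 1331 stops, 79 photos.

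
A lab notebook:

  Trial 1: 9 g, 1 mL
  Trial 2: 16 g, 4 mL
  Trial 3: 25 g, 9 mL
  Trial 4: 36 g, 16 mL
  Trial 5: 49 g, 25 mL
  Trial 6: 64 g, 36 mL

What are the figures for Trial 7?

For the g, perfect squares: 3², 4², 5², …: 9, 16, 25, 36, 49, 64 → 81.
ML: perfect squares: 1², 2², 3², …; 1, 4, 9, 16, 25, 36 → 49.
So the next row is 81 g, 49 mL.

81 g, 49 mL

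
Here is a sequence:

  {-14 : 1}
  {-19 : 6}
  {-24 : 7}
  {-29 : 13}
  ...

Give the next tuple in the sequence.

First part — −5 each step: -14, -19, -24, -29 → -34.
Second part: each term is the sum of the two before it; 1, 6, 7, 13 → 20.
So the next tuple is {-34 : 20}.

{-34 : 20}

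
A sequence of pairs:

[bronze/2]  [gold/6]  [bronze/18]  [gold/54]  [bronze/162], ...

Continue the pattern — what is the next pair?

Rank: bronze, gold, bronze, gold, bronze → gold (alternates bronze ↔ gold).
Second part: ×3 each step; 2, 6, 18, 54, 162 → 486.
Combining the parts gives [gold/486].

[gold/486]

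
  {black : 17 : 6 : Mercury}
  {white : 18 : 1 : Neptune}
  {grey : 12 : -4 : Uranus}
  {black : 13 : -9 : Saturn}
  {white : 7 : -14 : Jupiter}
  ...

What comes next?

{grey : 8 : -19 : Mars}

For the shade, repeats black → white → grey: black, white, grey, black, white → grey.
Second component: alternating steps +1, −6, +1, −6, …, so 17, 18, 12, 13, 7 → 8.
Third component: −5 each step; 6, 1, -4, -9, -14 → -19.
Planet — runs backward through the planets Mercury→Neptune: Mercury, Neptune, Uranus, Saturn, Jupiter → Mars.
Putting it together: {grey : 8 : -19 : Mars}.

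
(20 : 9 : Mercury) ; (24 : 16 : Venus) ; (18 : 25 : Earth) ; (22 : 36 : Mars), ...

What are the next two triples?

(16 : 49 : Jupiter), (20 : 64 : Saturn)

For the first value, alternating steps +4, −6, +4, −6, …: 20, 24, 18, 22 → 16 → 20.
Second value: perfect squares: 3², 4², 5², …; 9, 16, 25, 36 → 49 → 64.
Planet goes Mercury, Venus, Earth, Mars → Jupiter → Saturn (runs through the planets Mercury→Neptune).
Putting the parts together: (16 : 49 : Jupiter) and then (20 : 64 : Saturn).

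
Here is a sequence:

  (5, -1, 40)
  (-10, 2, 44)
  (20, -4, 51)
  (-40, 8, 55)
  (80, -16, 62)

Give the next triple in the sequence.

First entry: ×(-2) each step, so 5, -10, 20, -40, 80 → -160.
For the second entry, ×(-2) each step: -1, 2, -4, 8, -16 → 32.
Third entry: alternating steps +4, +7, +4, +7, …; 40, 44, 51, 55, 62 → 66.
Combining the parts gives (-160, 32, 66).

(-160, 32, 66)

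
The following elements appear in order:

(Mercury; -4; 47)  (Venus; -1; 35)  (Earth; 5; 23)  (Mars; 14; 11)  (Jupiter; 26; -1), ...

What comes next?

For the planet, runs through the planets Mercury→Neptune: Mercury, Venus, Earth, Mars, Jupiter → Saturn.
Second slot: differences are 3, 6, 9, … (increasing by 3 each time), so -4, -1, 5, 14, 26 → 41.
Third slot — −12 each step: 47, 35, 23, 11, -1 → -13.
Putting it together: (Saturn; 41; -13).

(Saturn; 41; -13)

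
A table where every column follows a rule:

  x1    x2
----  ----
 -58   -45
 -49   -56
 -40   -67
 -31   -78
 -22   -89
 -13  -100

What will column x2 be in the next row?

For the column x1, +9 each step: -58, -49, -40, -31, -22, -13 → -4.
For the column x2, −11 each step: -45, -56, -67, -78, -89, -100 → -111.

-111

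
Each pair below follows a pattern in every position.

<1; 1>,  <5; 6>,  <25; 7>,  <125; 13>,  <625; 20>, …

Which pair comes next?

First component — ×5 each step: 1, 5, 25, 125, 625 → 3125.
For the second component, each term is the sum of the two before it: 1, 6, 7, 13, 20 → 33.
Putting it together: <3125; 33>.

<3125; 33>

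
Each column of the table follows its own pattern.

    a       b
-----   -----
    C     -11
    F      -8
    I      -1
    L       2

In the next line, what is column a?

Column a: C, F, I, L → O (letters move forward 3 places in the alphabet).
Column b: alternating steps +3, +7, +3, +7, …, so -11, -8, -1, 2 → 9.

O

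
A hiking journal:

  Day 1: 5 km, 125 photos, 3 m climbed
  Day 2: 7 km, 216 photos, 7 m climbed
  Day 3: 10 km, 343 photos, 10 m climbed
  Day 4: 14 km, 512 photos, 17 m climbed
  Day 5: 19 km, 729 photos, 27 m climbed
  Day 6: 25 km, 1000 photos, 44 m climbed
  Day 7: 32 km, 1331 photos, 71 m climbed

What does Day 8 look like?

40 km, 1728 photos, 115 m climbed

For the km, differences are 2, 3, 4, … (increasing by 1 each time): 5, 7, 10, 14, 19, 25, 32 → 40.
Photos goes 125, 216, 343, 512, 729, 1000, 1331 → 1728 (perfect cubes: 5³, 6³, 7³, …).
M climbed — each term is the sum of the two before it: 3, 7, 10, 17, 27, 44, 71 → 115.
Putting it together: 40 km, 1728 photos, 115 m climbed.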